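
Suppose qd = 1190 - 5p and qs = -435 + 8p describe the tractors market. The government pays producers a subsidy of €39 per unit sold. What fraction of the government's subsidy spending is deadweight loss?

DWL / government spending = 12/137

Pre-subsidy: 1190 - 5p = -435 + 8p gives p* = 125, q* = 565.
With the subsidy, sellers receive ps = pb + 39 for each unit, where pb is the price buyers pay.
Supply in terms of pb becomes qs = -435 + 8(pb + 39) = -123 + 8pb. Setting this equal to demand: 1190 - 5pb = -123 + 8pb, so pb = 101.
Sellers receive ps = 101 + 39 = 140; q' = 1190 − 5·101 = 685.
ΔCS = ½(565 + 685)(125 − 101) = 15000; ΔPS = ½(565 + 685)(140 − 125) = 9375.
Government spending = 39 × 685 = 26715.
DWL = ½ × 39 × (685 − 565) = 2340; fraction = 2340 / 26715 = 12/137.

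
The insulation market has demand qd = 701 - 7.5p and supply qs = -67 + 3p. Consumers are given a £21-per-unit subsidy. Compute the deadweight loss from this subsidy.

Deadweight loss = £472.5

Pre-subsidy: 701 - 7.5p = -67 + 3p gives p* = 512/7, q* = 1067/7.
With the rebate, buyers effectively pay pb = ps − 21, where ps is the price sellers receive.
Demand in terms of ps becomes qd = 701 − 7.5(ps − 21) = 858.5 - 7.5ps. Setting this equal to supply: 858.5 - 7.5ps = -67 + 3ps, so ps = 617/7.
Buyers pay pb = 617/7 − 21 = 470/7; q' = -67 + 3·(617/7) = 1382/7.
The subsidy expands output by 1382/7 − 1067/7 = 45 past the efficient level; on those units the gap between marginal cost and willingness to pay runs from 0 up to 21.
DWL = ½ × 21 × 45 = 472.5.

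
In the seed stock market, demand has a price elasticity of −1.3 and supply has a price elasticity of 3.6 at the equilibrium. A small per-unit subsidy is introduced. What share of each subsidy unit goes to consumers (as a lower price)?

For a small subsidy around the equilibrium, the benefit split depends on the relative slopes, which at a point are proportional to the elasticities.
Buyer share = εs/(εs + |εd|) = 3.6/(3.6 + 1.3) = 36/49; seller share = |εd|/(εs + |εd|) = 13/49.

Consumer share = 36/49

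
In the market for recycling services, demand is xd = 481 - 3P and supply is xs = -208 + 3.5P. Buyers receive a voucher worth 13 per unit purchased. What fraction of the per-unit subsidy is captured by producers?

Pre-subsidy: 481 - 3P = -208 + 3.5P gives P* = 106, x* = 163.
With the rebate, buyers effectively pay Pb = Ps − 13, where Ps is the price sellers receive.
Demand in terms of Ps becomes xd = 481 − 3(Ps − 13) = 520 - 3Ps. Setting this equal to supply: 520 - 3Ps = -208 + 3.5Ps, so Ps = 112.
Buyers pay Pb = 112 − 13 = 99; x' = -208 + 3.5·112 = 184.
Buyers' price falls by P* − Pb = 106 − 99 = 7; sellers' price rises by Ps − P* = 112 − 106 = 6.
So producers capture 6/13 = 6/13 of each unit of subsidy.

Producer share = 6/13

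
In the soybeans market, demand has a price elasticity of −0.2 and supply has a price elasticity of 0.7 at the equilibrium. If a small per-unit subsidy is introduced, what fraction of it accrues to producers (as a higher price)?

Producer share = 2/9

For a small subsidy around the equilibrium, the benefit split depends on the relative slopes, which at a point are proportional to the elasticities.
Buyer share = εs/(εs + |εd|) = 0.7/(0.7 + 0.2) = 7/9; seller share = |εd|/(εs + |εd|) = 2/9.
So producers capture 2/9 of the subsidy.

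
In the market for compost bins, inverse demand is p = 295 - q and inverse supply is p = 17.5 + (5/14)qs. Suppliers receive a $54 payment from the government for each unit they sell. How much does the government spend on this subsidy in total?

Pre-subsidy: 295 - q = 17.5 + (5/14)q gives q* = 3885/19 and p* = 1720/19.
With the subsidy, sellers receive ps = pb + 54 for each unit, where pb is the price buyers pay.
On the curves, pb = 295 - q and ps = 17.5 + (5/14)q; the wedge ps − pb = 54 gives 17.5 + (5/14)q − (295 - q) = 54, so q' = 4641/19.
Then pb = 295 − 1·(4641/19) = 964/19 and ps = 17.5 + (5/14)·(4641/19) = 1990/19.
Government outlay = subsidy × quantity = 54 × 4641/19 = 250614/19.

Government cost = 250614/19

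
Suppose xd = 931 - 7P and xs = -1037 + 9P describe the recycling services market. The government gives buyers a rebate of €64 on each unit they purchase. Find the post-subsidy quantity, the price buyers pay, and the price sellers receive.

x' = 322; buyers pay €87; sellers receive €151

Pre-subsidy: 931 - 7P = -1037 + 9P gives P* = 123, x* = 70.
With the rebate, buyers effectively pay Pb = Ps − 64, where Ps is the price sellers receive.
Demand in terms of Ps becomes xd = 931 − 7(Ps − 64) = 1379 - 7Ps. Setting this equal to supply: 1379 - 7Ps = -1037 + 9Ps, so Ps = 151.
Buyers pay Pb = 151 − 64 = 87; x' = -1037 + 9·151 = 322.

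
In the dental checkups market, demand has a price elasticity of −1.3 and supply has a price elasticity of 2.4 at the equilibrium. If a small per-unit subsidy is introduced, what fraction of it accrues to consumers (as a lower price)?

Consumer share = 24/37

For a small subsidy around the equilibrium, the benefit split depends on the relative slopes, which at a point are proportional to the elasticities.
Buyer share = εs/(εs + |εd|) = 2.4/(2.4 + 1.3) = 24/37; seller share = |εd|/(εs + |εd|) = 13/37.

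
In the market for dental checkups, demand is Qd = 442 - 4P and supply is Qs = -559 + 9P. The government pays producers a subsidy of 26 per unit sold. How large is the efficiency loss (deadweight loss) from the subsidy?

Deadweight loss = 936

Pre-subsidy: 442 - 4P = -559 + 9P gives P* = 77, Q* = 134.
With the subsidy, sellers receive Ps = Pb + 26 for each unit, where Pb is the price buyers pay.
Supply in terms of Pb becomes Qs = -559 + 9(Pb + 26) = -325 + 9Pb. Setting this equal to demand: 442 - 4Pb = -325 + 9Pb, so Pb = 59.
Sellers receive Ps = 59 + 26 = 85; Q' = 442 − 4·59 = 206.
The subsidy expands output by 206 − 134 = 72 past the efficient level; on those units the gap between marginal cost and willingness to pay runs from 0 up to 26.
DWL = ½ × 26 × 72 = 936.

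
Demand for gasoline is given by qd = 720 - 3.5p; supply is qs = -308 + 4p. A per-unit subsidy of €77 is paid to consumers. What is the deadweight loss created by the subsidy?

Pre-subsidy: 720 - 3.5p = -308 + 4p gives p* = 2056/15, q* = 3604/15.
With the rebate, buyers effectively pay pb = ps − 77, where ps is the price sellers receive.
Demand in terms of ps becomes qd = 720 − 3.5(ps − 77) = 989.5 - 3.5ps. Setting this equal to supply: 989.5 - 3.5ps = -308 + 4ps, so ps = 173.
Buyers pay pb = 173 − 77 = 96; q' = -308 + 4·173 = 384.
The subsidy expands output by 384 − 3604/15 = 2156/15 past the efficient level; on those units the gap between marginal cost and willingness to pay runs from 0 up to 77.
DWL = ½ × 77 × 2156/15 = 83006/15.

Deadweight loss = 83006/15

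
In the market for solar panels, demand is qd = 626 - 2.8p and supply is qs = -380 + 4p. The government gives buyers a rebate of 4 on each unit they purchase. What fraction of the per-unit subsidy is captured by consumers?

Consumer share = 10/17

Pre-subsidy: 626 - 2.8p = -380 + 4p gives p* = 2515/17, q* = 3600/17.
With the rebate, buyers effectively pay pb = ps − 4, where ps is the price sellers receive.
Demand in terms of ps becomes qd = 626 − 2.8(ps − 4) = 637.2 - 2.8ps. Setting this equal to supply: 637.2 - 2.8ps = -380 + 4ps, so ps = 2543/17.
Buyers pay pb = 2543/17 − 4 = 2475/17; q' = -380 + 4·(2543/17) = 3712/17.
Buyers' price falls by p* − pb = 2515/17 − 2475/17 = 40/17; sellers' price rises by ps − p* = 2543/17 − 2515/17 = 28/17.
So consumers capture (40/17)/4 = 10/17 of each unit of subsidy.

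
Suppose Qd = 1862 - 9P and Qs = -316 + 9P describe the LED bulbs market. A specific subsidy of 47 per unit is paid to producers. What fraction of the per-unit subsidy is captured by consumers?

Pre-subsidy: 1862 - 9P = -316 + 9P gives P* = 121, Q* = 773.
With the subsidy, sellers receive Ps = Pb + 47 for each unit, where Pb is the price buyers pay.
Supply in terms of Pb becomes Qs = -316 + 9(Pb + 47) = 107 + 9Pb. Setting this equal to demand: 1862 - 9Pb = 107 + 9Pb, so Pb = 97.5.
Sellers receive Ps = 97.5 + 47 = 144.5; Q' = 1862 − 9·97.5 = 984.5.
Buyers' price falls by P* − Pb = 121 − 97.5 = 23.5; sellers' price rises by Ps − P* = 144.5 − 121 = 23.5.
So consumers capture 23.5/47 = 0.5 of each unit of subsidy.

Consumer share = 0.5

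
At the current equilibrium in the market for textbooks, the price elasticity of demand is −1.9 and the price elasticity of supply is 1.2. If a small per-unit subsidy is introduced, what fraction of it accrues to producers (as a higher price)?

Producer share = 19/31

For a small subsidy around the equilibrium, the benefit split depends on the relative slopes, which at a point are proportional to the elasticities.
Buyer share = εs/(εs + |εd|) = 1.2/(1.2 + 1.9) = 12/31; seller share = |εd|/(εs + |εd|) = 19/31.
So producers capture 19/31 of the subsidy.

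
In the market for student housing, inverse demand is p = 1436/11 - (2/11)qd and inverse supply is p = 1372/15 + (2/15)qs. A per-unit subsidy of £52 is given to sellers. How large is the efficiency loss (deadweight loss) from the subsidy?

Deadweight loss = £4290

Pre-subsidy: 1436/11 - (2/11)q = 1372/15 + (2/15)q gives q* = 124 and p* = 108.
With the subsidy, sellers receive ps = pb + 52 for each unit, where pb is the price buyers pay.
On the curves, pb = 1436/11 - (2/11)q and ps = 1372/15 + (2/15)q; the wedge ps − pb = 52 gives 1372/15 + (2/15)q − (1436/11 - (2/11)q) = 52, so q' = 289.
Then pb = 1436/11 − (2/11)·289 = 78 and ps = 1372/15 + (2/15)·289 = 130.
The subsidy expands output by 289 − 124 = 165 past the efficient level; on those units the gap between marginal cost and willingness to pay runs from 0 up to 52.
DWL = ½ × 52 × 165 = 4290.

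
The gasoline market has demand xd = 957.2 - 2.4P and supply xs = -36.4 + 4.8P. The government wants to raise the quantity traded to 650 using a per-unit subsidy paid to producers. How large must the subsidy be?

At x = 650, invert demand for the buyer price: Pb = (957.2 − 650)/2.4 = 128; invert supply for the seller price: Ps = (650 − (-36.4))/4.8 = 143.
The subsidy must fill the gap: s = Ps − Pb = 143 − 128 = 15.

Required subsidy s = 15 per unit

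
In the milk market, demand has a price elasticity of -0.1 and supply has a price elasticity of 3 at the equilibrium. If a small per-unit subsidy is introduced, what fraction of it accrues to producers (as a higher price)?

Producer share = 1/31

For a small subsidy around the equilibrium, the benefit split depends on the relative slopes, which at a point are proportional to the elasticities.
Buyer share = εs/(εs + |εd|) = 3/(3 + 0.1) = 30/31; seller share = |εd|/(εs + |εd|) = 1/31.
So producers capture 1/31 of the subsidy.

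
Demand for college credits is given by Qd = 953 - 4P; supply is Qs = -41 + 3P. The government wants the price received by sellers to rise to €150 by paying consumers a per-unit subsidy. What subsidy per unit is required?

Required subsidy s = €14 per unit

At a seller price of 150, quantity supplied is -41 + 3·150 = 409.
Buyers absorb 409 only when they pay Pb with 953 − 4·Pb = 409, i.e. Pb = 136.
s = Ps − Pb = 150 − 136 = 14.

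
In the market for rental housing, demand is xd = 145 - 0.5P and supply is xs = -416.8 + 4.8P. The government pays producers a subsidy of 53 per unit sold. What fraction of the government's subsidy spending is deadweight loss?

DWL / government spending = 3/29

Pre-subsidy: 145 - 0.5P = -416.8 + 4.8P gives P* = 106, x* = 92.
With the subsidy, sellers receive Ps = Pb + 53 for each unit, where Pb is the price buyers pay.
Supply in terms of Pb becomes xs = -416.8 + 4.8(Pb + 53) = -162.4 + 4.8Pb. Setting this equal to demand: 145 - 0.5Pb = -162.4 + 4.8Pb, so Pb = 58.
Sellers receive Ps = 58 + 53 = 111; x' = 145 − 0.5·58 = 116.
ΔCS = ½(92 + 116)(106 − 58) = 4992; ΔPS = ½(92 + 116)(111 − 106) = 520.
Government spending = 53 × 116 = 6148.
DWL = ½ × 53 × (116 − 92) = 636; fraction = 636 / 6148 = 3/29.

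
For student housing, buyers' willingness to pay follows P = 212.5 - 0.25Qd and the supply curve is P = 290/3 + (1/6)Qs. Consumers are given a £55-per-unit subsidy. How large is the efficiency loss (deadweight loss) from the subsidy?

Deadweight loss = £3630

Pre-subsidy: 212.5 - 0.25Q = 290/3 + (1/6)Q gives Q* = 278 and P* = 143.
With the rebate, buyers effectively pay Pb = Ps − 55, where Ps is the price sellers receive.
On the curves, Pb = 212.5 - 0.25Q and Ps = 290/3 + (1/6)Q; the wedge Ps − Pb = 55 gives 290/3 + (1/6)Q − (212.5 - 0.25Q) = 55, so Q' = 410.
Then Pb = 212.5 − 0.25·410 = 110 and Ps = 290/3 + (1/6)·410 = 165.
The subsidy expands output by 410 − 278 = 132 past the efficient level; on those units the gap between marginal cost and willingness to pay runs from 0 up to 55.
DWL = ½ × 55 × 132 = 3630.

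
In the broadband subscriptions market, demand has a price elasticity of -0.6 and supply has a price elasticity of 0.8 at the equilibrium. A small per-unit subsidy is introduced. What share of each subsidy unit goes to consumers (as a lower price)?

Consumer share = 4/7

For a small subsidy around the equilibrium, the benefit split depends on the relative slopes, which at a point are proportional to the elasticities.
Buyer share = εs/(εs + |εd|) = 0.8/(0.8 + 0.6) = 4/7; seller share = |εd|/(εs + |εd|) = 3/7.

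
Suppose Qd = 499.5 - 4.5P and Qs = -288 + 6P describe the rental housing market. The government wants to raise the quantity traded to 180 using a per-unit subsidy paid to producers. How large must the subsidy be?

At Q = 180, invert demand for the buyer price: Pb = (499.5 − 180)/4.5 = 71; invert supply for the seller price: Ps = (180 − (-288))/6 = 78.
The subsidy must fill the gap: s = Ps − Pb = 78 − 71 = 7.

Required subsidy s = 7 per unit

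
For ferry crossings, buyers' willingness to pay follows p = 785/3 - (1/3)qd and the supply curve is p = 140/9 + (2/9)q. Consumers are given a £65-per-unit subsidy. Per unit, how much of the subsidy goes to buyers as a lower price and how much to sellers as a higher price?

Pre-subsidy: 785/3 - (1/3)q = 140/9 + (2/9)q gives q* = 443 and p* = 114.
With the rebate, buyers effectively pay pb = ps − 65, where ps is the price sellers receive.
On the curves, pb = 785/3 - (1/3)q and ps = 140/9 + (2/9)q; the wedge ps − pb = 65 gives 140/9 + (2/9)q − (785/3 - (1/3)q) = 65, so q' = 560.
Then pb = 785/3 − (1/3)·560 = 75 and ps = 140/9 + (2/9)·560 = 140.
Buyers' price falls by p* − pb = 114 − 75 = 39; sellers' price rises by ps − p* = 140 − 114 = 26.

Buyers gain £39 per unit; sellers gain £26 per unit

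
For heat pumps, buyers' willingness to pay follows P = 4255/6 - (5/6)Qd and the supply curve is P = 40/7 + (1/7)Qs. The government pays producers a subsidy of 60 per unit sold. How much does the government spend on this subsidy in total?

Pre-subsidy: 4255/6 - (5/6)Q = 40/7 + (1/7)Q gives Q* = 29545/41 and P* = 4455/41.
With the subsidy, sellers receive Ps = Pb + 60 for each unit, where Pb is the price buyers pay.
On the curves, Pb = 4255/6 - (5/6)Q and Ps = 40/7 + (1/7)Q; the wedge Ps − Pb = 60 gives 40/7 + (1/7)Q − (4255/6 - (5/6)Q) = 60, so Q' = 32065/41.
Then Pb = 4255/6 − (5/6)·(32065/41) = 2355/41 and Ps = 40/7 + (1/7)·(32065/41) = 4815/41.
Government outlay = subsidy × quantity = 60 × 32065/41 = 1923900/41.

Government cost = 1923900/41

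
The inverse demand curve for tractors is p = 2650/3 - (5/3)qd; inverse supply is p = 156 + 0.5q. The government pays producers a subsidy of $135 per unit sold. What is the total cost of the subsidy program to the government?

Pre-subsidy: 2650/3 - (5/3)q = 156 + 0.5q gives q* = 4364/13 and p* = 4210/13.
With the subsidy, sellers receive ps = pb + 135 for each unit, where pb is the price buyers pay.
On the curves, pb = 2650/3 - (5/3)q and ps = 156 + 0.5q; the wedge ps − pb = 135 gives 156 + 0.5q − (2650/3 - (5/3)q) = 135, so q' = 398.
Then pb = 2650/3 − (5/3)·398 = 220 and ps = 156 + 0.5·398 = 355.
Government outlay = subsidy × quantity = 135 × 398 = 53730.

Government cost = $53730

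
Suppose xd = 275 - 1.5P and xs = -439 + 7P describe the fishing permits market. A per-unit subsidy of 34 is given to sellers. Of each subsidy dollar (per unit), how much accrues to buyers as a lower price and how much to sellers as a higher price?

Buyers gain 28 per unit; sellers gain 6 per unit

Pre-subsidy: 275 - 1.5P = -439 + 7P gives P* = 84, x* = 149.
With the subsidy, sellers receive Ps = Pb + 34 for each unit, where Pb is the price buyers pay.
Supply in terms of Pb becomes xs = -439 + 7(Pb + 34) = -201 + 7Pb. Setting this equal to demand: 275 - 1.5Pb = -201 + 7Pb, so Pb = 56.
Sellers receive Ps = 56 + 34 = 90; x' = 275 − 1.5·56 = 191.
Buyers' price falls by P* − Pb = 84 − 56 = 28; sellers' price rises by Ps − P* = 90 − 84 = 6.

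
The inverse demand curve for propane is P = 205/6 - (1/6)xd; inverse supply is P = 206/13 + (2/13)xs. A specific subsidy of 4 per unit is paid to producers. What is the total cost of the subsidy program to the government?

Government cost = 278.56

Pre-subsidy: 205/6 - (1/6)x = 206/13 + (2/13)x gives x* = 57.16 and P* = 24.64.
With the subsidy, sellers receive Ps = Pb + 4 for each unit, where Pb is the price buyers pay.
On the curves, Pb = 205/6 - (1/6)x and Ps = 206/13 + (2/13)x; the wedge Ps − Pb = 4 gives 206/13 + (2/13)x − (205/6 - (1/6)x) = 4, so x' = 69.64.
Then Pb = 205/6 − (1/6)·69.64 = 22.56 and Ps = 206/13 + (2/13)·69.64 = 26.56.
Government outlay = subsidy × quantity = 4 × 69.64 = 278.56.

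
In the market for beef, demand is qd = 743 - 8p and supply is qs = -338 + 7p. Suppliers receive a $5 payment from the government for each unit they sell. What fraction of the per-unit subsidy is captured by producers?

Producer share = 8/15

Pre-subsidy: 743 - 8p = -338 + 7p gives p* = 1081/15, q* = 2497/15.
With the subsidy, sellers receive ps = pb + 5 for each unit, where pb is the price buyers pay.
Supply in terms of pb becomes qs = -338 + 7(pb + 5) = -303 + 7pb. Setting this equal to demand: 743 - 8pb = -303 + 7pb, so pb = 1046/15.
Sellers receive ps = 1046/15 + 5 = 1121/15; q' = 743 − 8·(1046/15) = 2777/15.
Buyers' price falls by p* − pb = 1081/15 − 1046/15 = 7/3; sellers' price rises by ps − p* = 1121/15 − 1081/15 = 8/3.
So producers capture (8/3)/5 = 8/15 of each unit of subsidy.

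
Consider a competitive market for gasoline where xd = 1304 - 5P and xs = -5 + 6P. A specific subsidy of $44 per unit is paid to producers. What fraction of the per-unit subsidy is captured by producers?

Pre-subsidy: 1304 - 5P = -5 + 6P gives P* = 119, x* = 709.
With the subsidy, sellers receive Ps = Pb + 44 for each unit, where Pb is the price buyers pay.
Supply in terms of Pb becomes xs = -5 + 6(Pb + 44) = 259 + 6Pb. Setting this equal to demand: 1304 - 5Pb = 259 + 6Pb, so Pb = 95.
Sellers receive Ps = 95 + 44 = 139; x' = 1304 − 5·95 = 829.
Buyers' price falls by P* − Pb = 119 − 95 = 24; sellers' price rises by Ps − P* = 139 − 119 = 20.
So producers capture 20/44 = 5/11 of each unit of subsidy.

Producer share = 5/11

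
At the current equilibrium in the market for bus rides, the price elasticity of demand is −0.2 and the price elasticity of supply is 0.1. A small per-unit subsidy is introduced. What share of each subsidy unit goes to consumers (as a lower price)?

For a small subsidy around the equilibrium, the benefit split depends on the relative slopes, which at a point are proportional to the elasticities.
Buyer share = εs/(εs + |εd|) = 0.1/(0.1 + 0.2) = 1/3; seller share = |εd|/(εs + |εd|) = 2/3.

Consumer share = 1/3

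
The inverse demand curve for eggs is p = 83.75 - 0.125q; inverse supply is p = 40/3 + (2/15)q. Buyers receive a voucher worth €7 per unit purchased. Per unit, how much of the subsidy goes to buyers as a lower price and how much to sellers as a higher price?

Pre-subsidy: 83.75 - 0.125q = 40/3 + (2/15)q gives q* = 8450/31 and p* = 1540/31.
With the rebate, buyers effectively pay pb = ps − 7, where ps is the price sellers receive.
On the curves, pb = 83.75 - 0.125q and ps = 40/3 + (2/15)q; the wedge ps − pb = 7 gives 40/3 + (2/15)q − (83.75 - 0.125q) = 7, so q' = 9290/31.
Then pb = 83.75 − 0.125·(9290/31) = 1435/31 and ps = 40/3 + (2/15)·(9290/31) = 1652/31.
Buyers' price falls by p* − pb = 1540/31 − 1435/31 = 105/31; sellers' price rises by ps − p* = 1652/31 − 1540/31 = 112/31.

Buyers gain 105/31 per unit; sellers gain 112/31 per unit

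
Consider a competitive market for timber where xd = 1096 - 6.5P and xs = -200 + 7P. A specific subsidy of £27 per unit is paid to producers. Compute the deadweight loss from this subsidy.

Pre-subsidy: 1096 - 6.5P = -200 + 7P gives P* = 96, x* = 472.
With the subsidy, sellers receive Ps = Pb + 27 for each unit, where Pb is the price buyers pay.
Supply in terms of Pb becomes xs = -200 + 7(Pb + 27) = -11 + 7Pb. Setting this equal to demand: 1096 - 6.5Pb = -11 + 7Pb, so Pb = 82.
Sellers receive Ps = 82 + 27 = 109; x' = 1096 − 6.5·82 = 563.
The subsidy expands output by 563 − 472 = 91 past the efficient level; on those units the gap between marginal cost and willingness to pay runs from 0 up to 27.
DWL = ½ × 27 × 91 = 1228.5.

Deadweight loss = £1228.5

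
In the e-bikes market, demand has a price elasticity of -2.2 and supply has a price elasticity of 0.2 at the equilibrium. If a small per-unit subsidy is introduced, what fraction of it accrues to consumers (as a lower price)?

Consumer share = 1/12

For a small subsidy around the equilibrium, the benefit split depends on the relative slopes, which at a point are proportional to the elasticities.
Buyer share = εs/(εs + |εd|) = 0.2/(0.2 + 2.2) = 1/12; seller share = |εd|/(εs + |εd|) = 11/12.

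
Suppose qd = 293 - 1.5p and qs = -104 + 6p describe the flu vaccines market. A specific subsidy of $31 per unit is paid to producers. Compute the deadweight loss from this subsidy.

Deadweight loss = $576.6

Pre-subsidy: 293 - 1.5p = -104 + 6p gives p* = 794/15, q* = 213.6.
With the subsidy, sellers receive ps = pb + 31 for each unit, where pb is the price buyers pay.
Supply in terms of pb becomes qs = -104 + 6(pb + 31) = 82 + 6pb. Setting this equal to demand: 293 - 1.5pb = 82 + 6pb, so pb = 422/15.
Sellers receive ps = 422/15 + 31 = 887/15; q' = 293 − 1.5·(422/15) = 250.8.
The subsidy expands output by 250.8 − 213.6 = 37.2 past the efficient level; on those units the gap between marginal cost and willingness to pay runs from 0 up to 31.
DWL = ½ × 31 × 37.2 = 576.6.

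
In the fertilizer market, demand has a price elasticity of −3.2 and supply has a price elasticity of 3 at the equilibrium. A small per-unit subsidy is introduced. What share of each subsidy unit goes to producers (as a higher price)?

For a small subsidy around the equilibrium, the benefit split depends on the relative slopes, which at a point are proportional to the elasticities.
Buyer share = εs/(εs + |εd|) = 3/(3 + 3.2) = 15/31; seller share = |εd|/(εs + |εd|) = 16/31.
So producers capture 16/31 of the subsidy.

Producer share = 16/31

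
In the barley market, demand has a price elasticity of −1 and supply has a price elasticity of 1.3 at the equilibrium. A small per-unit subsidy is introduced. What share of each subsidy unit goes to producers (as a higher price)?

Producer share = 10/23

For a small subsidy around the equilibrium, the benefit split depends on the relative slopes, which at a point are proportional to the elasticities.
Buyer share = εs/(εs + |εd|) = 1.3/(1.3 + 1) = 13/23; seller share = |εd|/(εs + |εd|) = 10/23.
So producers capture 10/23 of the subsidy.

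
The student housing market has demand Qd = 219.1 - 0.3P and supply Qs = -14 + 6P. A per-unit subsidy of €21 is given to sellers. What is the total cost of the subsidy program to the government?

Government cost = €4494

Pre-subsidy: 219.1 - 0.3P = -14 + 6P gives P* = 37, Q* = 208.
With the subsidy, sellers receive Ps = Pb + 21 for each unit, where Pb is the price buyers pay.
Supply in terms of Pb becomes Qs = -14 + 6(Pb + 21) = 112 + 6Pb. Setting this equal to demand: 219.1 - 0.3Pb = 112 + 6Pb, so Pb = 17.
Sellers receive Ps = 17 + 21 = 38; Q' = 219.1 − 0.3·17 = 214.
Government outlay = subsidy × quantity = 21 × 214 = 4494.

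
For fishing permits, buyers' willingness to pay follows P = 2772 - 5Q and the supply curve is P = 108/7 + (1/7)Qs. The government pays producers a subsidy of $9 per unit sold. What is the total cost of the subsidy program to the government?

Pre-subsidy: 2772 - 5Q = 108/7 + (1/7)Q gives Q* = 536 and P* = 92.
With the subsidy, sellers receive Ps = Pb + 9 for each unit, where Pb is the price buyers pay.
On the curves, Pb = 2772 - 5Q and Ps = 108/7 + (1/7)Q; the wedge Ps − Pb = 9 gives 108/7 + (1/7)Q − (2772 - 5Q) = 9, so Q' = 537.75.
Then Pb = 2772 − 5·537.75 = 83.25 and Ps = 108/7 + (1/7)·537.75 = 92.25.
Government outlay = subsidy × quantity = 9 × 537.75 = 4839.75.

Government cost = $4839.75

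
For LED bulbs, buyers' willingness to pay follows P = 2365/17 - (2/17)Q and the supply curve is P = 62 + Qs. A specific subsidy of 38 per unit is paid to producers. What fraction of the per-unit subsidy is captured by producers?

Producer share = 17/19

Pre-subsidy: 2365/17 - (2/17)Q = 62 + Q gives Q* = 69 and P* = 131.
With the subsidy, sellers receive Ps = Pb + 38 for each unit, where Pb is the price buyers pay.
On the curves, Pb = 2365/17 - (2/17)Q and Ps = 62 + Q; the wedge Ps − Pb = 38 gives 62 + Q − (2365/17 - (2/17)Q) = 38, so Q' = 103.
Then Pb = 2365/17 − (2/17)·103 = 127 and Ps = 62 + 1·103 = 165.
Buyers' price falls by P* − Pb = 131 − 127 = 4; sellers' price rises by Ps − P* = 165 − 131 = 34.
So producers capture 34/38 = 17/19 of each unit of subsidy.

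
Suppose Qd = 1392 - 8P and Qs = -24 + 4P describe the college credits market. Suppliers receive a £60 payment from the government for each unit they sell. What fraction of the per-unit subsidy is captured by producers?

Pre-subsidy: 1392 - 8P = -24 + 4P gives P* = 118, Q* = 448.
With the subsidy, sellers receive Ps = Pb + 60 for each unit, where Pb is the price buyers pay.
Supply in terms of Pb becomes Qs = -24 + 4(Pb + 60) = 216 + 4Pb. Setting this equal to demand: 1392 - 8Pb = 216 + 4Pb, so Pb = 98.
Sellers receive Ps = 98 + 60 = 158; Q' = 1392 − 8·98 = 608.
Buyers' price falls by P* − Pb = 118 − 98 = 20; sellers' price rises by Ps − P* = 158 − 118 = 40.
So producers capture 40/60 = 2/3 of each unit of subsidy.

Producer share = 2/3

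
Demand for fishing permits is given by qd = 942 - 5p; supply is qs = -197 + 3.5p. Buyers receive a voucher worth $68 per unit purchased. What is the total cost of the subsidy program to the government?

Pre-subsidy: 942 - 5p = -197 + 3.5p gives p* = 134, q* = 272.
With the rebate, buyers effectively pay pb = ps − 68, where ps is the price sellers receive.
Demand in terms of ps becomes qd = 942 − 5(ps − 68) = 1282 - 5ps. Setting this equal to supply: 1282 - 5ps = -197 + 3.5ps, so ps = 174.
Buyers pay pb = 174 − 68 = 106; q' = -197 + 3.5·174 = 412.
Government outlay = subsidy × quantity = 68 × 412 = 28016.

Government cost = $28016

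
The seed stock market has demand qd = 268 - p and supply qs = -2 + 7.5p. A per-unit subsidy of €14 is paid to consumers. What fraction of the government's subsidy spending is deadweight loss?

Pre-subsidy: 268 - p = -2 + 7.5p gives p* = 540/17, q* = 4016/17.
With the rebate, buyers effectively pay pb = ps − 14, where ps is the price sellers receive.
Demand in terms of ps becomes qd = 268 − 1(ps − 14) = 282 - ps. Setting this equal to supply: 282 - ps = -2 + 7.5ps, so ps = 568/17.
Buyers pay pb = 568/17 − 14 = 330/17; q' = -2 + 7.5·(568/17) = 4226/17.
ΔCS = ½(4016/17 + 4226/17)(540/17 − 330/17) = 865410/289; ΔPS = ½(4016/17 + 4226/17)(568/17 − 540/17) = 115388/289.
Government spending = 14 × 4226/17 = 59164/17.
DWL = ½ × 14 × (4226/17 − 4016/17) = 1470/17; fraction = (1470/17) / (59164/17) = 105/4226.

DWL / government spending = 105/4226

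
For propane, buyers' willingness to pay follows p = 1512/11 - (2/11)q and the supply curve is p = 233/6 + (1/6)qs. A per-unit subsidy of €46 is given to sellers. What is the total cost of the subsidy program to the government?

Pre-subsidy: 1512/11 - (2/11)q = 233/6 + (1/6)q gives q* = 283 and p* = 86.
With the subsidy, sellers receive ps = pb + 46 for each unit, where pb is the price buyers pay.
On the curves, pb = 1512/11 - (2/11)q and ps = 233/6 + (1/6)q; the wedge ps − pb = 46 gives 233/6 + (1/6)q − (1512/11 - (2/11)q) = 46, so q' = 415.
Then pb = 1512/11 − (2/11)·415 = 62 and ps = 233/6 + (1/6)·415 = 108.
Government outlay = subsidy × quantity = 46 × 415 = 19090.

Government cost = €19090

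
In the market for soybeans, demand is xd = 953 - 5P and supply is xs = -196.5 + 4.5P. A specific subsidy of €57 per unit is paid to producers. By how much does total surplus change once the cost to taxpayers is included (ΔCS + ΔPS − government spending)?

Pre-subsidy: 953 - 5P = -196.5 + 4.5P gives P* = 121, x* = 348.
With the subsidy, sellers receive Ps = Pb + 57 for each unit, where Pb is the price buyers pay.
Supply in terms of Pb becomes xs = -196.5 + 4.5(Pb + 57) = 60 + 4.5Pb. Setting this equal to demand: 953 - 5Pb = 60 + 4.5Pb, so Pb = 94.
Sellers receive Ps = 94 + 57 = 151; x' = 953 − 5·94 = 483.
ΔCS = ½(348 + 483)(121 − 94) = 11218.5; ΔPS = ½(348 + 483)(151 − 121) = 12465.
Government spending = 57 × 483 = 27531.
Net change = 11218.5 + 12465 − 27531 = -3847.5. The loss equals the DWL triangle ½·57·135.

Net change in total surplus = -€3847.5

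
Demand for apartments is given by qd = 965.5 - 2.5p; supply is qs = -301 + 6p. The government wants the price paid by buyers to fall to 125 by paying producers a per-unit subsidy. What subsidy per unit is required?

Required subsidy s = 34 per unit

At a buyer price of 125, quantity demanded is 965.5 − 2.5·125 = 653.
Sellers supply 653 only when they receive ps with -301 + 6·ps = 653, i.e. ps = 159.
s = ps − pb = 159 − 125 = 34.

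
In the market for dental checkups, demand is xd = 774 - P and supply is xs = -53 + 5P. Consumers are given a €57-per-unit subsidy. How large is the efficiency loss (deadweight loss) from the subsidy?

Pre-subsidy: 774 - P = -53 + 5P gives P* = 827/6, x* = 3817/6.
With the rebate, buyers effectively pay Pb = Ps − 57, where Ps is the price sellers receive.
Demand in terms of Ps becomes xd = 774 − 1(Ps − 57) = 831 - Ps. Setting this equal to supply: 831 - Ps = -53 + 5Ps, so Ps = 442/3.
Buyers pay Pb = 442/3 − 57 = 271/3; x' = -53 + 5·(442/3) = 2051/3.
The subsidy expands output by 2051/3 − 3817/6 = 47.5 past the efficient level; on those units the gap between marginal cost and willingness to pay runs from 0 up to 57.
DWL = ½ × 57 × 47.5 = 1353.75.

Deadweight loss = €1353.75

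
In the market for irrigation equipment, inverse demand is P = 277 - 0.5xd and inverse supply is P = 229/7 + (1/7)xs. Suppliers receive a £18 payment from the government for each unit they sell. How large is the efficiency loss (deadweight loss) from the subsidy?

Deadweight loss = £252

Pre-subsidy: 277 - 0.5x = 229/7 + (1/7)x gives x* = 380 and P* = 87.
With the subsidy, sellers receive Ps = Pb + 18 for each unit, where Pb is the price buyers pay.
On the curves, Pb = 277 - 0.5x and Ps = 229/7 + (1/7)x; the wedge Ps − Pb = 18 gives 229/7 + (1/7)x − (277 - 0.5x) = 18, so x' = 408.
Then Pb = 277 − 0.5·408 = 73 and Ps = 229/7 + (1/7)·408 = 91.
The subsidy expands output by 408 − 380 = 28 past the efficient level; on those units the gap between marginal cost and willingness to pay runs from 0 up to 18.
DWL = ½ × 18 × 28 = 252.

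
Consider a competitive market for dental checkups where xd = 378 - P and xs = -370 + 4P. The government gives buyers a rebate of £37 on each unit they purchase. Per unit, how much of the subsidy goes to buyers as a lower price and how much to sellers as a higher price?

Pre-subsidy: 378 - P = -370 + 4P gives P* = 149.6, x* = 228.4.
With the rebate, buyers effectively pay Pb = Ps − 37, where Ps is the price sellers receive.
Demand in terms of Ps becomes xd = 378 − 1(Ps − 37) = 415 - Ps. Setting this equal to supply: 415 - Ps = -370 + 4Ps, so Ps = 157.
Buyers pay Pb = 157 − 37 = 120; x' = -370 + 4·157 = 258.
Buyers' price falls by P* − Pb = 149.6 − 120 = 29.6; sellers' price rises by Ps − P* = 157 − 149.6 = 7.4.

Buyers gain £29.6 per unit; sellers gain £7.4 per unit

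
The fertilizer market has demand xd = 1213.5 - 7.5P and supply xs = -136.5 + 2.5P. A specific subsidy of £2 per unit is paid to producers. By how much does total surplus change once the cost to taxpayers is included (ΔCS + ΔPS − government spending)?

Pre-subsidy: 1213.5 - 7.5P = -136.5 + 2.5P gives P* = 135, x* = 201.
With the subsidy, sellers receive Ps = Pb + 2 for each unit, where Pb is the price buyers pay.
Supply in terms of Pb becomes xs = -136.5 + 2.5(Pb + 2) = -131.5 + 2.5Pb. Setting this equal to demand: 1213.5 - 7.5Pb = -131.5 + 2.5Pb, so Pb = 134.5.
Sellers receive Ps = 134.5 + 2 = 136.5; x' = 1213.5 − 7.5·134.5 = 204.75.
ΔCS = ½(201 + 204.75)(135 − 134.5) = 101.4375; ΔPS = ½(201 + 204.75)(136.5 − 135) = 304.3125.
Government spending = 2 × 204.75 = 409.5.
Net change = 101.4375 + 304.3125 − 409.5 = -3.75. The loss equals the DWL triangle ½·2·3.75.

Net change in total surplus = -£3.75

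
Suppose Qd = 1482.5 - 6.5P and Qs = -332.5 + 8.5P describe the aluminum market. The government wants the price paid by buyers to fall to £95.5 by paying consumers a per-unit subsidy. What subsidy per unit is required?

Required subsidy s = £45 per unit

At a buyer price of 95.5, quantity demanded is 1482.5 − 6.5·95.5 = 861.75.
Sellers supply 861.75 only when they receive Ps with -332.5 + 8.5·Ps = 861.75, i.e. Ps = 140.5.
s = Ps − Pb = 140.5 − 95.5 = 45.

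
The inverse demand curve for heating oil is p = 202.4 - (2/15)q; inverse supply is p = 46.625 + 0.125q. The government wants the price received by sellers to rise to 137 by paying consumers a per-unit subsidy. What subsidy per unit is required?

Required subsidy s = 31 per unit

At a seller price of 137, quantity supplied is -373 + 8·137 = 723.
Buyers absorb 723 only when they pay pb = 202.4 − (2/15)·723 = 106.
s = ps − pb = 137 − 106 = 31.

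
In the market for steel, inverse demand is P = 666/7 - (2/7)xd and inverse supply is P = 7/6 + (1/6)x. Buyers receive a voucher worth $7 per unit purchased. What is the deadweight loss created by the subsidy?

Pre-subsidy: 666/7 - (2/7)x = 7/6 + (1/6)x gives x* = 3947/19 and P* = 680/19.
With the rebate, buyers effectively pay Pb = Ps − 7, where Ps is the price sellers receive.
On the curves, Pb = 666/7 - (2/7)x and Ps = 7/6 + (1/6)x; the wedge Ps − Pb = 7 gives 7/6 + (1/6)x − (666/7 - (2/7)x) = 7, so x' = 4241/19.
Then Pb = 666/7 − (2/7)·(4241/19) = 596/19 and Ps = 7/6 + (1/6)·(4241/19) = 729/19.
The subsidy expands output by 4241/19 − 3947/19 = 294/19 past the efficient level; on those units the gap between marginal cost and willingness to pay runs from 0 up to 7.
DWL = ½ × 7 × 294/19 = 1029/19.

Deadweight loss = 1029/19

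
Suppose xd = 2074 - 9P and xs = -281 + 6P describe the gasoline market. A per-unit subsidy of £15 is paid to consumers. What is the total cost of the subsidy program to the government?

Government cost = £10725

Pre-subsidy: 2074 - 9P = -281 + 6P gives P* = 157, x* = 661.
With the rebate, buyers effectively pay Pb = Ps − 15, where Ps is the price sellers receive.
Demand in terms of Ps becomes xd = 2074 − 9(Ps − 15) = 2209 - 9Ps. Setting this equal to supply: 2209 - 9Ps = -281 + 6Ps, so Ps = 166.
Buyers pay Pb = 166 − 15 = 151; x' = -281 + 6·166 = 715.
Government outlay = subsidy × quantity = 15 × 715 = 10725.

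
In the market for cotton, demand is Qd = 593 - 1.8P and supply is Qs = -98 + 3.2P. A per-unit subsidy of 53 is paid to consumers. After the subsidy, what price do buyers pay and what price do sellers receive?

Buyers pay 104.28; sellers receive 157.28

Pre-subsidy: 593 - 1.8P = -98 + 3.2P gives P* = 138.2, Q* = 344.24.
With the rebate, buyers effectively pay Pb = Ps − 53, where Ps is the price sellers receive.
Demand in terms of Ps becomes Qd = 593 − 1.8(Ps − 53) = 688.4 - 1.8Ps. Setting this equal to supply: 688.4 - 1.8Ps = -98 + 3.2Ps, so Ps = 157.28.
Buyers pay Pb = 157.28 − 53 = 104.28; Q' = -98 + 3.2·157.28 = 405.296.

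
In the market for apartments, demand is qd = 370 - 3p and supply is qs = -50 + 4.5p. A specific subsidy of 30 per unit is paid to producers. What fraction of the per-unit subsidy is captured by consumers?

Pre-subsidy: 370 - 3p = -50 + 4.5p gives p* = 56, q* = 202.
With the subsidy, sellers receive ps = pb + 30 for each unit, where pb is the price buyers pay.
Supply in terms of pb becomes qs = -50 + 4.5(pb + 30) = 85 + 4.5pb. Setting this equal to demand: 370 - 3pb = 85 + 4.5pb, so pb = 38.
Sellers receive ps = 38 + 30 = 68; q' = 370 − 3·38 = 256.
Buyers' price falls by p* − pb = 56 − 38 = 18; sellers' price rises by ps − p* = 68 − 56 = 12.
So consumers capture 18/30 = 0.6 of each unit of subsidy.

Consumer share = 0.6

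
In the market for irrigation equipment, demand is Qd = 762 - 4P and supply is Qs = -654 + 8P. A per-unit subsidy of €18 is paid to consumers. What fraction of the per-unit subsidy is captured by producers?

Producer share = 1/3

Pre-subsidy: 762 - 4P = -654 + 8P gives P* = 118, Q* = 290.
With the rebate, buyers effectively pay Pb = Ps − 18, where Ps is the price sellers receive.
Demand in terms of Ps becomes Qd = 762 − 4(Ps − 18) = 834 - 4Ps. Setting this equal to supply: 834 - 4Ps = -654 + 8Ps, so Ps = 124.
Buyers pay Pb = 124 − 18 = 106; Q' = -654 + 8·124 = 338.
Buyers' price falls by P* − Pb = 118 − 106 = 12; sellers' price rises by Ps − P* = 124 − 118 = 6.
So producers capture 6/18 = 1/3 of each unit of subsidy.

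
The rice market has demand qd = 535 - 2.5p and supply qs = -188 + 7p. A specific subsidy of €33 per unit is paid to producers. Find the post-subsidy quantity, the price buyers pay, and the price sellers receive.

Pre-subsidy: 535 - 2.5p = -188 + 7p gives p* = 1446/19, q* = 6550/19.
With the subsidy, sellers receive ps = pb + 33 for each unit, where pb is the price buyers pay.
Supply in terms of pb becomes qs = -188 + 7(pb + 33) = 43 + 7pb. Setting this equal to demand: 535 - 2.5pb = 43 + 7pb, so pb = 984/19.
Sellers receive ps = 984/19 + 33 = 1611/19; q' = 535 − 2.5·(984/19) = 7705/19.

q' = 7705/19; buyers pay 984/19; sellers receive 1611/19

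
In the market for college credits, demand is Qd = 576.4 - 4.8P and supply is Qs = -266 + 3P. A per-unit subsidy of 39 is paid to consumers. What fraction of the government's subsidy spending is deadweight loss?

Pre-subsidy: 576.4 - 4.8P = -266 + 3P gives P* = 108, Q* = 58.
With the rebate, buyers effectively pay Pb = Ps − 39, where Ps is the price sellers receive.
Demand in terms of Ps becomes Qd = 576.4 − 4.8(Ps − 39) = 763.6 - 4.8Ps. Setting this equal to supply: 763.6 - 4.8Ps = -266 + 3Ps, so Ps = 132.
Buyers pay Pb = 132 − 39 = 93; Q' = -266 + 3·132 = 130.
ΔCS = ½(58 + 130)(108 − 93) = 1410; ΔPS = ½(58 + 130)(132 − 108) = 2256.
Government spending = 39 × 130 = 5070.
DWL = ½ × 39 × (130 − 58) = 1404; fraction = 1404 / 5070 = 18/65.

DWL / government spending = 18/65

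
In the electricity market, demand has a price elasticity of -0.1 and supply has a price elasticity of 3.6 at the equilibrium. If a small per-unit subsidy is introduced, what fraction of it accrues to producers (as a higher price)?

Producer share = 1/37

For a small subsidy around the equilibrium, the benefit split depends on the relative slopes, which at a point are proportional to the elasticities.
Buyer share = εs/(εs + |εd|) = 3.6/(3.6 + 0.1) = 36/37; seller share = |εd|/(εs + |εd|) = 1/37.
So producers capture 1/37 of the subsidy.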